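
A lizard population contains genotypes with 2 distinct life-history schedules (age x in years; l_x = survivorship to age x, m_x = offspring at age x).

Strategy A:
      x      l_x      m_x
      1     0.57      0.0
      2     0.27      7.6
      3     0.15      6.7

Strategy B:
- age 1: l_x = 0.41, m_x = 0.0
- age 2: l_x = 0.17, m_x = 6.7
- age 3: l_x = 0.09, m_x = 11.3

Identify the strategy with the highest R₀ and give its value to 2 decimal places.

3.06

Strategy A: R₀ = 0.57×0.0 + 0.27×7.6 + 0.15×6.7 = 3.0570
Strategy B: R₀ = 0.41×0.0 + 0.17×6.7 + 0.09×11.3 = 2.1560
Highest R₀: strategy A with 3.0570.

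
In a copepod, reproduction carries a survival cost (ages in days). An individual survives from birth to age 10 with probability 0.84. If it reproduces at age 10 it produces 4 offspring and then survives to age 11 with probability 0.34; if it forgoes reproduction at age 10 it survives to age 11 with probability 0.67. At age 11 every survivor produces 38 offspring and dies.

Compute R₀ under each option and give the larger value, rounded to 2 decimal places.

breed at age 10: R₀ = 0.84 × (4 + 0.34 × 38) = 0.84 × 16.9200 = 14.2128
delay to age 11: R₀ = 0.84 × (0.67 × 38) = 0.84 × 25.4600 = 21.3864
Higher: delay to age 11 (21.3864).

21.39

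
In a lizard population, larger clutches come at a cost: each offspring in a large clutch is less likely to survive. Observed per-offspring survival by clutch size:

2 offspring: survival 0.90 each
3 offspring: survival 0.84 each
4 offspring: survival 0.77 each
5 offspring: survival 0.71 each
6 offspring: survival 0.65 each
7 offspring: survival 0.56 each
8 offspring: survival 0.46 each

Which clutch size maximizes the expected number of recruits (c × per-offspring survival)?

Expected recruits = c × s(c):
  c=2: 2 × 0.90 = 1.800
  c=3: 3 × 0.84 = 2.520
  c=4: 4 × 0.77 = 3.080
  c=5: 5 × 0.71 = 3.550
  c=6: 6 × 0.65 = 3.900
  c=7: 7 × 0.56 = 3.920
  c=8: 8 × 0.46 = 3.680
Maximum at c = 7 (3.920 recruits).

7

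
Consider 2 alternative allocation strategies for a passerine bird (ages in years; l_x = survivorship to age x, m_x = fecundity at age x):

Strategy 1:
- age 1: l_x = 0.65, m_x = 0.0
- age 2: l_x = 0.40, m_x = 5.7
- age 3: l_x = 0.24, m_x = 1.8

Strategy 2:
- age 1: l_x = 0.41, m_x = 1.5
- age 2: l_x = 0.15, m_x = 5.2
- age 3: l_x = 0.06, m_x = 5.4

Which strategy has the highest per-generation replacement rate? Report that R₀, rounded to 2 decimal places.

2.71

Strategy 1: R₀ = 0.65×0.0 + 0.40×5.7 + 0.24×1.8 = 2.7120
Strategy 2: R₀ = 0.41×1.5 + 0.15×5.2 + 0.06×5.4 = 1.7190
Highest R₀: strategy 1 with 2.7120.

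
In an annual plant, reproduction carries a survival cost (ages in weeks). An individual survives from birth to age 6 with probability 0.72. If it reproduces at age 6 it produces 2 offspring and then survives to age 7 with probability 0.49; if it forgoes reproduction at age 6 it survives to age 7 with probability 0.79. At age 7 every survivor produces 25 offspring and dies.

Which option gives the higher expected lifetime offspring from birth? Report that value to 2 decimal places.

breed at age 6: R₀ = 0.72 × (2 + 0.49 × 25) = 0.72 × 14.2500 = 10.2600
delay to age 7: R₀ = 0.72 × (0.79 × 25) = 0.72 × 19.7500 = 14.2200
Higher: delay to age 7 (14.2200).

14.22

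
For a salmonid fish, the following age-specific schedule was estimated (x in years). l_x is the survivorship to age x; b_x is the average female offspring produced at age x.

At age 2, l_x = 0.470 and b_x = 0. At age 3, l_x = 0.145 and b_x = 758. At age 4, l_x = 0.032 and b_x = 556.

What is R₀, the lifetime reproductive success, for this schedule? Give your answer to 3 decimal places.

R₀ = Σ l_x b_x:
  age 2: 0.470 × 0 = 0.0000
  age 3: 0.145 × 758 = 109.9100
  age 4: 0.032 × 556 = 17.7920
R₀ = 0.0000 + 109.9100 + 17.7920 = 127.7020

127.702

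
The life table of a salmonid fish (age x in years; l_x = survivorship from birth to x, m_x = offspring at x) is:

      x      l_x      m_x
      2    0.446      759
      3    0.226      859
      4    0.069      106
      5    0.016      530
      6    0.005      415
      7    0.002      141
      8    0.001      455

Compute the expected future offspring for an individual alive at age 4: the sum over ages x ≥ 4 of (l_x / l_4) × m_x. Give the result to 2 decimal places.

l_4 = 0.069. Conditional survival from age 4 to x is l_x / l_4.
  x=4: (0.069/0.069) × 106 = 106.0000
  x=5: (0.016/0.069) × 530 = 122.8986
  x=6: (0.005/0.069) × 415 = 30.0725
  x=7: (0.002/0.069) × 141 = 4.0870
  x=8: (0.001/0.069) × 455 = 6.5942
Sum = 106.0000 + 122.8986 + 30.0725 + 4.0870 + 6.5942 = 269.6522

269.65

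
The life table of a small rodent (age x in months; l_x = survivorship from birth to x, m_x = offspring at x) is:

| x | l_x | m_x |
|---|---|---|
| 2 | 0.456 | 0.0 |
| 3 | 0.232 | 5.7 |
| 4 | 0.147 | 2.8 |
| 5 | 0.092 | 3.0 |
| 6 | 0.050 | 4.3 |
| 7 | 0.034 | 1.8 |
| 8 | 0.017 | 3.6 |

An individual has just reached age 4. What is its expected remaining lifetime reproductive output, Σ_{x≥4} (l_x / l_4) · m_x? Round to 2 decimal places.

l_4 = 0.147. Conditional survival from age 4 to x is l_x / l_4.
  x=4: (0.147/0.147) × 2.8 = 2.8000
  x=5: (0.092/0.147) × 3.0 = 1.8776
  x=6: (0.050/0.147) × 4.3 = 1.4626
  x=7: (0.034/0.147) × 1.8 = 0.4163
  x=8: (0.017/0.147) × 3.6 = 0.4163
Sum = 2.8000 + 1.8776 + 1.4626 + 0.4163 + 0.4163 = 6.9728

6.97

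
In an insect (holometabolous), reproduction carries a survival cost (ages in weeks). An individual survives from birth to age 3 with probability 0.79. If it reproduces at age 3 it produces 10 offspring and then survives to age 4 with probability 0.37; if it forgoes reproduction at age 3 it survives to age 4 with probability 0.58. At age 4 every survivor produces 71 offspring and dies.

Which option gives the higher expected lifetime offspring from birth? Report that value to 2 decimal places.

32.53

breed at age 3: R₀ = 0.79 × (10 + 0.37 × 71) = 0.79 × 36.2700 = 28.6533
delay to age 4: R₀ = 0.79 × (0.58 × 71) = 0.79 × 41.1800 = 32.5322
Higher: delay to age 4 (32.5322).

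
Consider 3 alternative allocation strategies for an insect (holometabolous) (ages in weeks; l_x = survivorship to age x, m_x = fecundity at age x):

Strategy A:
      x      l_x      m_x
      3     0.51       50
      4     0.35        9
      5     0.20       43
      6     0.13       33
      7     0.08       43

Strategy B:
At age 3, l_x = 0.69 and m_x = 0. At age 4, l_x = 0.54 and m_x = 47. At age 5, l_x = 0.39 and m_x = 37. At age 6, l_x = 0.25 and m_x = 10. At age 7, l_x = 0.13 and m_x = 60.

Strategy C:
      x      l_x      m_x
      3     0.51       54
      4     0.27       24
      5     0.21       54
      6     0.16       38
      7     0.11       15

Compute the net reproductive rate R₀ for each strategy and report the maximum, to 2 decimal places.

Strategy A: R₀ = 0.51×50 + 0.35×9 + 0.20×43 + 0.13×33 + 0.08×43 = 44.9800
Strategy B: R₀ = 0.69×0 + 0.54×47 + 0.39×37 + 0.25×10 + 0.13×60 = 50.1100
Strategy C: R₀ = 0.51×54 + 0.27×24 + 0.21×54 + 0.16×38 + 0.11×15 = 53.0900
Highest R₀: strategy C with 53.0900.

53.09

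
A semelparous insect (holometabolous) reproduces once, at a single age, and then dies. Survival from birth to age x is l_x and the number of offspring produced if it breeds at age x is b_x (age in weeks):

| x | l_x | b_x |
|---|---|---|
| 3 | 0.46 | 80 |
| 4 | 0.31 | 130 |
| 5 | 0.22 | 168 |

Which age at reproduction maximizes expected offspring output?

Expected offspring if breeding at age x = l_x × b_x:
  age 3: 0.46 × 80 = 36.800
  age 4: 0.31 × 130 = 40.300
  age 5: 0.22 × 168 = 36.960
Maximum at age 4 (40.300).

4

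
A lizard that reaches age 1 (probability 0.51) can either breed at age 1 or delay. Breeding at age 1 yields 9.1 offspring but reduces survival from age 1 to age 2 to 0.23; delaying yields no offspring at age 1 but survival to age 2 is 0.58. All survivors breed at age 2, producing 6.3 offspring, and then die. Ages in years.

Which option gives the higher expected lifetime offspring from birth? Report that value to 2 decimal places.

5.38

breed at age 1: R₀ = 0.51 × (9.1 + 0.23 × 6.3) = 0.51 × 10.5490 = 5.3800
delay to age 2: R₀ = 0.51 × (0.58 × 6.3) = 0.51 × 3.6540 = 1.8635
Higher: breed at age 1 (5.3800).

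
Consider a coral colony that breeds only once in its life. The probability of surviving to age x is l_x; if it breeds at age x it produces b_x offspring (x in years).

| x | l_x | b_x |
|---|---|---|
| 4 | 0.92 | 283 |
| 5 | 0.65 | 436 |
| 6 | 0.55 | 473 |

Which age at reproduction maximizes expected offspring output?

Expected offspring if breeding at age x = l_x × b_x:
  age 4: 0.92 × 283 = 260.360
  age 5: 0.65 × 436 = 283.400
  age 6: 0.55 × 473 = 260.150
Maximum at age 5 (283.400).

5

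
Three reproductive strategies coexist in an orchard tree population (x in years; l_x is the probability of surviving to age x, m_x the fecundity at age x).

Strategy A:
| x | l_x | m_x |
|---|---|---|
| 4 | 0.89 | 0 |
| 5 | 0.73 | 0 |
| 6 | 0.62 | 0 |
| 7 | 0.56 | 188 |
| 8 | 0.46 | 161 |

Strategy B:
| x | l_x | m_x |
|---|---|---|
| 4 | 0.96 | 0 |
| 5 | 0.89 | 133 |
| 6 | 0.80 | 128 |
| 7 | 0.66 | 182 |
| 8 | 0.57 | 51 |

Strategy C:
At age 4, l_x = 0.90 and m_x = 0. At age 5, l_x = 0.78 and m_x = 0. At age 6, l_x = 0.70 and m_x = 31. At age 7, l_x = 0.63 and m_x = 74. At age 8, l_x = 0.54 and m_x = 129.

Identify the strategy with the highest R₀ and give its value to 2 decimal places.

369.96

Strategy A: R₀ = 0.89×0 + 0.73×0 + 0.62×0 + 0.56×188 + 0.46×161 = 179.3400
Strategy B: R₀ = 0.96×0 + 0.89×133 + 0.80×128 + 0.66×182 + 0.57×51 = 369.9600
Strategy C: R₀ = 0.90×0 + 0.78×0 + 0.70×31 + 0.63×74 + 0.54×129 = 137.9800
Highest R₀: strategy B with 369.9600.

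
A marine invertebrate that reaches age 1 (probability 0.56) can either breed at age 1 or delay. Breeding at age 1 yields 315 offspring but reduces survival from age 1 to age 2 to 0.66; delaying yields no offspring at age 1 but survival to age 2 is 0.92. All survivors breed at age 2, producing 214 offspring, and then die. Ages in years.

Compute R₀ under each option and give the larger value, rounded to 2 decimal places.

breed at age 1: R₀ = 0.56 × (315 + 0.66 × 214) = 0.56 × 456.2400 = 255.4944
delay to age 2: R₀ = 0.56 × (0.92 × 214) = 0.56 × 196.8800 = 110.2528
Higher: breed at age 1 (255.4944).

255.49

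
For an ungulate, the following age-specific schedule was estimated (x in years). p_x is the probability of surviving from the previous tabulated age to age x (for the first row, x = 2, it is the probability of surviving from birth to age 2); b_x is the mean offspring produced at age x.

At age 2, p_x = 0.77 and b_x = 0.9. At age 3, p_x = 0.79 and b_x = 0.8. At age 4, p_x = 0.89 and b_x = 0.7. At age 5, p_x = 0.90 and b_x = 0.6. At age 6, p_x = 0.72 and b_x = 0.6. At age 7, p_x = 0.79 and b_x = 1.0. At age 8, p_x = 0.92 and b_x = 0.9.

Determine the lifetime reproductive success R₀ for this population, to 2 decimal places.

2.57

Survivorship from birth: l_x = p_2·p_3·…·p_x.
  l_2 = 0.77000
  l_3 = 0.60830
  l_4 = 0.54139
  l_5 = 0.48725
  l_6 = 0.35082
  l_7 = 0.27715
  l_8 = 0.25498
R₀ = Σ l_x b_x:
  age 2: 0.77000 × 0.9 = 0.6930
  age 3: 0.60830 × 0.8 = 0.4866
  age 4: 0.54139 × 0.7 = 0.3790
  age 5: 0.48725 × 0.6 = 0.2923
  age 6: 0.35082 × 0.6 = 0.2105
  age 7: 0.27715 × 1.0 = 0.2772
  age 8: 0.25498 × 0.9 = 0.2295
R₀ = 0.6930 + 0.4866 + 0.3790 + 0.2923 + 0.2105 + 0.2772 + 0.2295 = 2.5681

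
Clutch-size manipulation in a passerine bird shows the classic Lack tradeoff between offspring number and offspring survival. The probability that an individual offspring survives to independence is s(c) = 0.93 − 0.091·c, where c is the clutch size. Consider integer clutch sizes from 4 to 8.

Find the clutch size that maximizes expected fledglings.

Expected fledglings = c × s(c):
  c=4: 4 × 0.566 = 2.264
  c=5: 5 × 0.475 = 2.375
  c=6: 6 × 0.384 = 2.304
  c=7: 7 × 0.293 = 2.051
  c=8: 8 × 0.202 = 1.616
Maximum at c = 5 (2.375 fledglings).

5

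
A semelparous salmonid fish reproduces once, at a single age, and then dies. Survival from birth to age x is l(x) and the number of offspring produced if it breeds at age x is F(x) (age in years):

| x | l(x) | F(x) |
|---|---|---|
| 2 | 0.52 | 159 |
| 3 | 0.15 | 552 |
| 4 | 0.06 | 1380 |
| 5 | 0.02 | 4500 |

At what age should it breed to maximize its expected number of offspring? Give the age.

Expected offspring if breeding at age x = l(x) × F(x):
  age 2: 0.52 × 159 = 82.680
  age 3: 0.15 × 552 = 82.800
  age 4: 0.06 × 1380 = 82.800
  age 5: 0.02 × 4500 = 90.000
Maximum at age 5 (90.000).

5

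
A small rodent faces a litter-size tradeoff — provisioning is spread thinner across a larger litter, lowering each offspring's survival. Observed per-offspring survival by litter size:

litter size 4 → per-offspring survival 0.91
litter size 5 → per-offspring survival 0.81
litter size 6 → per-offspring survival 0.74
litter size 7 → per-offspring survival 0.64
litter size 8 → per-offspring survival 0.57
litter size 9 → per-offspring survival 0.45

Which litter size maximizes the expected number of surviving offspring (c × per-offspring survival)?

8

Expected surviving offspring = c × s(c):
  c=4: 4 × 0.91 = 3.640
  c=5: 5 × 0.81 = 4.050
  c=6: 6 × 0.74 = 4.440
  c=7: 7 × 0.64 = 4.480
  c=8: 8 × 0.57 = 4.560
  c=9: 9 × 0.45 = 4.050
Maximum at c = 8 (4.560 surviving offspring).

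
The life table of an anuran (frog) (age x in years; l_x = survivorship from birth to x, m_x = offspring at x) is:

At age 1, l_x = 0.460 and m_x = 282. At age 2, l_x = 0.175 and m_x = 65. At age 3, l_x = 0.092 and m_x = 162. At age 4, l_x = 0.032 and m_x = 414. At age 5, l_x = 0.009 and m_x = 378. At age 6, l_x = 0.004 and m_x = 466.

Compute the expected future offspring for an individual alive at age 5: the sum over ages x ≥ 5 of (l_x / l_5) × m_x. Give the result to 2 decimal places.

l_5 = 0.009. Conditional survival from age 5 to x is l_x / l_5.
  x=5: (0.009/0.009) × 378 = 378.0000
  x=6: (0.004/0.009) × 466 = 207.1111
Sum = 378.0000 + 207.1111 = 585.1111

585.11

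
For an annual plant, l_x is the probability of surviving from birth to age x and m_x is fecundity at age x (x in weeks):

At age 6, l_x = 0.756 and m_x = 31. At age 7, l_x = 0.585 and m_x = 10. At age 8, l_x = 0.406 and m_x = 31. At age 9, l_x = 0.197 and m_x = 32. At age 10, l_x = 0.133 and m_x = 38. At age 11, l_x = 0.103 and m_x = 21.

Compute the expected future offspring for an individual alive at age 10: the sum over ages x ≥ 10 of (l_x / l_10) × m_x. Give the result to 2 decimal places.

l_10 = 0.133. Conditional survival from age 10 to x is l_x / l_10.
  x=10: (0.133/0.133) × 38 = 38.0000
  x=11: (0.103/0.133) × 21 = 16.2632
Sum = 38.0000 + 16.2632 = 54.2632

54.26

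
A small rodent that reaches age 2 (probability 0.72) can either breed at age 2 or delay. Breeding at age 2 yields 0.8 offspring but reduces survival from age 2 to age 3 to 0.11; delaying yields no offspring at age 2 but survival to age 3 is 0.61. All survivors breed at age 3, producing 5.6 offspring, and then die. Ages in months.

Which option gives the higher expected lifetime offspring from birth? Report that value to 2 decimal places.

2.46

breed at age 2: R₀ = 0.72 × (0.8 + 0.11 × 5.6) = 0.72 × 1.4160 = 1.0195
delay to age 3: R₀ = 0.72 × (0.61 × 5.6) = 0.72 × 3.4160 = 2.4595
Higher: delay to age 3 (2.4595).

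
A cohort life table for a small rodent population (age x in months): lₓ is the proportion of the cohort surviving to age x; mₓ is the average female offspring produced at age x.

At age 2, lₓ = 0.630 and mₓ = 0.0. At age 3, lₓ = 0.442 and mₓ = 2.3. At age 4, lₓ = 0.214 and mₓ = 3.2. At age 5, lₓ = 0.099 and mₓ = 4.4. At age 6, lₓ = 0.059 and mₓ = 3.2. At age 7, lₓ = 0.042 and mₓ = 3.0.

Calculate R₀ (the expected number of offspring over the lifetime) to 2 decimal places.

R₀ = Σ lₓ mₓ:
  age 2: 0.630 × 0.0 = 0.0000
  age 3: 0.442 × 2.3 = 1.0166
  age 4: 0.214 × 3.2 = 0.6848
  age 5: 0.099 × 4.4 = 0.4356
  age 6: 0.059 × 3.2 = 0.1888
  age 7: 0.042 × 3.0 = 0.1260
R₀ = 0.0000 + 1.0166 + 0.6848 + 0.4356 + 0.1888 + 0.1260 = 2.4518

2.45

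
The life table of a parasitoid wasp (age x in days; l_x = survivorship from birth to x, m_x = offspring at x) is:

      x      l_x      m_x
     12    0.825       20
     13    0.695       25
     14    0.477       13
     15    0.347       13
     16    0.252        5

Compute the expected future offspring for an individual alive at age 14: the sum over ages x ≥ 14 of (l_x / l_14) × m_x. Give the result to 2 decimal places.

25.10

l_14 = 0.477. Conditional survival from age 14 to x is l_x / l_14.
  x=14: (0.477/0.477) × 13 = 13.0000
  x=15: (0.347/0.477) × 13 = 9.4570
  x=16: (0.252/0.477) × 5 = 2.6415
Sum = 13.0000 + 9.4570 + 2.6415 = 25.0985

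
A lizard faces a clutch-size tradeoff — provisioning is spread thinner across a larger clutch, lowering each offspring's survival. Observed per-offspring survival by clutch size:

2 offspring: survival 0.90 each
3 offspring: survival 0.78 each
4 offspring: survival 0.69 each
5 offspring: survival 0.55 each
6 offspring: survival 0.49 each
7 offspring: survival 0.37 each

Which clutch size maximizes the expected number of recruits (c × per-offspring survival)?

6

Expected recruits = c × s(c):
  c=2: 2 × 0.90 = 1.800
  c=3: 3 × 0.78 = 2.340
  c=4: 4 × 0.69 = 2.760
  c=5: 5 × 0.55 = 2.750
  c=6: 6 × 0.49 = 2.940
  c=7: 7 × 0.37 = 2.590
Maximum at c = 6 (2.940 recruits).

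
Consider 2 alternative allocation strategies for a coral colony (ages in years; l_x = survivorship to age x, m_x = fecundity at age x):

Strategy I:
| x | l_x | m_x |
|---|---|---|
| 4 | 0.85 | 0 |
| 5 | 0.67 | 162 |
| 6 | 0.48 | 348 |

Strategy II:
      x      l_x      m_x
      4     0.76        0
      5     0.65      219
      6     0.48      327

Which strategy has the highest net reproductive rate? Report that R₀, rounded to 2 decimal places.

Strategy I: R₀ = 0.85×0 + 0.67×162 + 0.48×348 = 275.5800
Strategy II: R₀ = 0.76×0 + 0.65×219 + 0.48×327 = 299.3100
Highest R₀: strategy II with 299.3100.

299.31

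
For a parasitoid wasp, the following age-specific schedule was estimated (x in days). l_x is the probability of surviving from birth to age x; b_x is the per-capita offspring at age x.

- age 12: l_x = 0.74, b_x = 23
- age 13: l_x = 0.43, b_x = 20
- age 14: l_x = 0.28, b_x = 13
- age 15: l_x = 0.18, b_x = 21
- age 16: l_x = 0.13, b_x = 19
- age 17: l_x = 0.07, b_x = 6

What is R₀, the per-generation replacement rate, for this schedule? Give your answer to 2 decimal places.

35.93

R₀ = Σ l_x b_x:
  age 12: 0.74 × 23 = 17.0200
  age 13: 0.43 × 20 = 8.6000
  age 14: 0.28 × 13 = 3.6400
  age 15: 0.18 × 21 = 3.7800
  age 16: 0.13 × 19 = 2.4700
  age 17: 0.07 × 6 = 0.4200
R₀ = 17.0200 + 8.6000 + 3.6400 + 3.7800 + 2.4700 + 0.4200 = 35.9300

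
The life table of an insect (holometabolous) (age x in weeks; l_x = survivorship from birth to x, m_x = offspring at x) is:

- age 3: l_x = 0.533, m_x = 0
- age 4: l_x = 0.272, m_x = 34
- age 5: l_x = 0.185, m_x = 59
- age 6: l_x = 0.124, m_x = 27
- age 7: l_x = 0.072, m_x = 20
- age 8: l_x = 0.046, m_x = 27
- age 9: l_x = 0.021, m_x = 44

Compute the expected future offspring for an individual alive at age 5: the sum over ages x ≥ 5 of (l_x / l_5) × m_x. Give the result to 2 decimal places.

l_5 = 0.185. Conditional survival from age 5 to x is l_x / l_5.
  x=5: (0.185/0.185) × 59 = 59.0000
  x=6: (0.124/0.185) × 27 = 18.0973
  x=7: (0.072/0.185) × 20 = 7.7838
  x=8: (0.046/0.185) × 27 = 6.7135
  x=9: (0.021/0.185) × 44 = 4.9946
Sum = 59.0000 + 18.0973 + 7.7838 + 6.7135 + 4.9946 = 96.5892

96.59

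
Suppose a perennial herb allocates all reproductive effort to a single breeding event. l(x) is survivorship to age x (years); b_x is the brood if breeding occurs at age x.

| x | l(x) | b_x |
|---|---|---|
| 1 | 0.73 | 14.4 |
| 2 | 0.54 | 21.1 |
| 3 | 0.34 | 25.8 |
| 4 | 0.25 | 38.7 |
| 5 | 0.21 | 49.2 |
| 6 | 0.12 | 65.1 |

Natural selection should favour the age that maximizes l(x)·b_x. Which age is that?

2

Expected offspring if breeding at age x = l(x) × b_x:
  age 1: 0.73 × 14.4 = 10.512
  age 2: 0.54 × 21.1 = 11.394
  age 3: 0.34 × 25.8 = 8.772
  age 4: 0.25 × 38.7 = 9.675
  age 5: 0.21 × 49.2 = 10.332
  age 6: 0.12 × 65.1 = 7.812
Maximum at age 2 (11.394).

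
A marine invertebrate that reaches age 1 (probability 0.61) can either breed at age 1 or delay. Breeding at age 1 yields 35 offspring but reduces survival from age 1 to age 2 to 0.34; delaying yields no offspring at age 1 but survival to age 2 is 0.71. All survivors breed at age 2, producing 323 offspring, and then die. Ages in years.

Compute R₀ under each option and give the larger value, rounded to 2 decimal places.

139.89

breed at age 1: R₀ = 0.61 × (35 + 0.34 × 323) = 0.61 × 144.8200 = 88.3402
delay to age 2: R₀ = 0.61 × (0.71 × 323) = 0.61 × 229.3300 = 139.8913
Higher: delay to age 2 (139.8913).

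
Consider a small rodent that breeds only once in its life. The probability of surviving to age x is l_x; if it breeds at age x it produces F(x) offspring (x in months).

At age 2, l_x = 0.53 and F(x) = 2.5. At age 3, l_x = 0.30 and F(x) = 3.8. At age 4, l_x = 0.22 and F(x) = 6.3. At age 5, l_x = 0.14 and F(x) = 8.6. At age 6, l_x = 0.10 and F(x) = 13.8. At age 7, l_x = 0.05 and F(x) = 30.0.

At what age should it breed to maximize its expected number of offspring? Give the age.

7

Expected offspring if breeding at age x = l_x × F(x):
  age 2: 0.53 × 2.5 = 1.325
  age 3: 0.30 × 3.8 = 1.140
  age 4: 0.22 × 6.3 = 1.386
  age 5: 0.14 × 8.6 = 1.204
  age 6: 0.10 × 13.8 = 1.380
  age 7: 0.05 × 30.0 = 1.500
Maximum at age 7 (1.500).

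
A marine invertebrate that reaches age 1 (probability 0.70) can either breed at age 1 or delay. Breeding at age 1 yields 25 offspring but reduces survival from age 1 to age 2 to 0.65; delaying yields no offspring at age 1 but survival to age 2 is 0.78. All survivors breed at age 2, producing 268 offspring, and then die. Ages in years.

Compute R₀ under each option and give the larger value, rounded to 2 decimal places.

breed at age 1: R₀ = 0.70 × (25 + 0.65 × 268) = 0.70 × 199.2000 = 139.4400
delay to age 2: R₀ = 0.70 × (0.78 × 268) = 0.70 × 209.0400 = 146.3280
Higher: delay to age 2 (146.3280).

146.33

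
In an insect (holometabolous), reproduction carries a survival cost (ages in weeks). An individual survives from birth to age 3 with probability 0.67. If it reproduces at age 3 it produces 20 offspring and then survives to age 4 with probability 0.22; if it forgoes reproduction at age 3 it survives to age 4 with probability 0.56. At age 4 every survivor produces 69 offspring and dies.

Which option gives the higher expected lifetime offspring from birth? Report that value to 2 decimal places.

25.89

breed at age 3: R₀ = 0.67 × (20 + 0.22 × 69) = 0.67 × 35.1800 = 23.5706
delay to age 4: R₀ = 0.67 × (0.56 × 69) = 0.67 × 38.6400 = 25.8888
Higher: delay to age 4 (25.8888).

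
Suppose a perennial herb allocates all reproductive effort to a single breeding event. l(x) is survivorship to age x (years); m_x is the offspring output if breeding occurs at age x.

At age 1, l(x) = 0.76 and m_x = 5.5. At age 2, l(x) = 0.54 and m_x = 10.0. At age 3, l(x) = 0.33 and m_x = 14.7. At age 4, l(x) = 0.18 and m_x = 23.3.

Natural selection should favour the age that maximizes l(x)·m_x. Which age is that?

Expected offspring if breeding at age x = l(x) × m_x:
  age 1: 0.76 × 5.5 = 4.180
  age 2: 0.54 × 10.0 = 5.400
  age 3: 0.33 × 14.7 = 4.851
  age 4: 0.18 × 23.3 = 4.194
Maximum at age 2 (5.400).

2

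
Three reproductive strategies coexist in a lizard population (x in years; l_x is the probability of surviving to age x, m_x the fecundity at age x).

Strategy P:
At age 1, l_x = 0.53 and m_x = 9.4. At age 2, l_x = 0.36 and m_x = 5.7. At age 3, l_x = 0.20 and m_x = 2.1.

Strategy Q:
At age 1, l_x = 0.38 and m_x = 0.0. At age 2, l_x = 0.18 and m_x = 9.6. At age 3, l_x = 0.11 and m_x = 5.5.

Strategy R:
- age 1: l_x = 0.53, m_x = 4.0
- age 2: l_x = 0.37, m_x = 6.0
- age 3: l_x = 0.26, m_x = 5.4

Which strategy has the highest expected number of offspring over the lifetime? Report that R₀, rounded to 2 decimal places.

Strategy P: R₀ = 0.53×9.4 + 0.36×5.7 + 0.20×2.1 = 7.4540
Strategy Q: R₀ = 0.38×0.0 + 0.18×9.6 + 0.11×5.5 = 2.3330
Strategy R: R₀ = 0.53×4.0 + 0.37×6.0 + 0.26×5.4 = 5.7440
Highest R₀: strategy P with 7.4540.

7.45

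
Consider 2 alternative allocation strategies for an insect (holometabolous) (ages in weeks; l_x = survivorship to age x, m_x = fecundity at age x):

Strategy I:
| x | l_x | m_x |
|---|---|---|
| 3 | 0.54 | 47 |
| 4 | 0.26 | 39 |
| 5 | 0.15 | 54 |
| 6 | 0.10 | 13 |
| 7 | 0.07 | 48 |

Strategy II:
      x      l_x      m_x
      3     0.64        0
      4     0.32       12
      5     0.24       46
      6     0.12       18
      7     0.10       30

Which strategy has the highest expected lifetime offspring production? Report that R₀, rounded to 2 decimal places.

Strategy I: R₀ = 0.54×47 + 0.26×39 + 0.15×54 + 0.10×13 + 0.07×48 = 48.2800
Strategy II: R₀ = 0.64×0 + 0.32×12 + 0.24×46 + 0.12×18 + 0.10×30 = 20.0400
Highest R₀: strategy I with 48.2800.

48.28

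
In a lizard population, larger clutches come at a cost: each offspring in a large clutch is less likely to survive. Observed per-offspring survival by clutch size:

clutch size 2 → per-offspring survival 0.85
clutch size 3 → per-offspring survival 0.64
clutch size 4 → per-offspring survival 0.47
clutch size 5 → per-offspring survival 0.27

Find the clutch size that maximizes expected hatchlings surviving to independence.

3

Expected hatchlings surviving to independence = c × s(c):
  c=2: 2 × 0.85 = 1.700
  c=3: 3 × 0.64 = 1.920
  c=4: 4 × 0.47 = 1.880
  c=5: 5 × 0.27 = 1.350
Maximum at c = 3 (1.920 hatchlings surviving to independence).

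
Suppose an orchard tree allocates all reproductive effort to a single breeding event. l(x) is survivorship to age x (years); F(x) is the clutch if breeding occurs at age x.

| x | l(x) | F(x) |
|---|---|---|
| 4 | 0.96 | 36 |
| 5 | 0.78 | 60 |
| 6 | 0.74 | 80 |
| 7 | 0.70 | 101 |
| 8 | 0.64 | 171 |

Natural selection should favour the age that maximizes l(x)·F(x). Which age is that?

8

Expected offspring if breeding at age x = l(x) × F(x):
  age 4: 0.96 × 36 = 34.560
  age 5: 0.78 × 60 = 46.800
  age 6: 0.74 × 80 = 59.200
  age 7: 0.70 × 101 = 70.700
  age 8: 0.64 × 171 = 109.440
Maximum at age 8 (109.440).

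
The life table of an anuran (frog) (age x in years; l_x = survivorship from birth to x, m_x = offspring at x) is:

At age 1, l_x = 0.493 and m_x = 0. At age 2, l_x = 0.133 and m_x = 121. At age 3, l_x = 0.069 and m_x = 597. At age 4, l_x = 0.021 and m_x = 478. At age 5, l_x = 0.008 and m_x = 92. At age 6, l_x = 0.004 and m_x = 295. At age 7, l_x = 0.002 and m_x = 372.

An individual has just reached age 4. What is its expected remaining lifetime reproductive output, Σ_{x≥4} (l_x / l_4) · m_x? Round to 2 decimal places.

604.67

l_4 = 0.021. Conditional survival from age 4 to x is l_x / l_4.
  x=4: (0.021/0.021) × 478 = 478.0000
  x=5: (0.008/0.021) × 92 = 35.0476
  x=6: (0.004/0.021) × 295 = 56.1905
  x=7: (0.002/0.021) × 372 = 35.4286
Sum = 478.0000 + 35.0476 + 56.1905 + 35.4286 = 604.6667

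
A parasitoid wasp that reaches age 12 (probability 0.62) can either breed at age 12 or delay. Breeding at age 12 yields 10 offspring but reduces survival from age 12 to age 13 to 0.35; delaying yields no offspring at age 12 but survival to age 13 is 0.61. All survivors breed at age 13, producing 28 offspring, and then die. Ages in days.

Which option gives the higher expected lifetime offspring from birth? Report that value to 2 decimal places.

breed at age 12: R₀ = 0.62 × (10 + 0.35 × 28) = 0.62 × 19.8000 = 12.2760
delay to age 13: R₀ = 0.62 × (0.61 × 28) = 0.62 × 17.0800 = 10.5896
Higher: breed at age 12 (12.2760).

12.28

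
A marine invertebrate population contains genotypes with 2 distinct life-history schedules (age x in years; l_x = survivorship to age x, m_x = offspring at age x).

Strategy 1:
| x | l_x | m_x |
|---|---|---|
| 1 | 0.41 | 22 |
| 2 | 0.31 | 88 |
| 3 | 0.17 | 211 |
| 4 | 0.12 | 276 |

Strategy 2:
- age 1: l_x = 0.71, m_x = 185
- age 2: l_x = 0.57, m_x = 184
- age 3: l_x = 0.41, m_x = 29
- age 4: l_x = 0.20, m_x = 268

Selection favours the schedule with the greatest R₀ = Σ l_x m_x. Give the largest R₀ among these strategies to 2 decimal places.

Strategy 1: R₀ = 0.41×22 + 0.31×88 + 0.17×211 + 0.12×276 = 105.2900
Strategy 2: R₀ = 0.71×185 + 0.57×184 + 0.41×29 + 0.20×268 = 301.7200
Highest R₀: strategy 2 with 301.7200.

301.72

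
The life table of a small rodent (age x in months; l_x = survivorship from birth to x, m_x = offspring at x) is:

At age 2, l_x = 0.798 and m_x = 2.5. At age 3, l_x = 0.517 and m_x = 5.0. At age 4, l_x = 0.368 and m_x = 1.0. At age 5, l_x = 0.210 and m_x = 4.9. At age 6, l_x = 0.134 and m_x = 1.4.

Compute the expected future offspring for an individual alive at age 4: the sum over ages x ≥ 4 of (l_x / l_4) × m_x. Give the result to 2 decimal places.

4.31

l_4 = 0.368. Conditional survival from age 4 to x is l_x / l_4.
  x=4: (0.368/0.368) × 1.0 = 1.0000
  x=5: (0.210/0.368) × 4.9 = 2.7962
  x=6: (0.134/0.368) × 1.4 = 0.5098
Sum = 1.0000 + 2.7962 + 0.5098 = 4.3060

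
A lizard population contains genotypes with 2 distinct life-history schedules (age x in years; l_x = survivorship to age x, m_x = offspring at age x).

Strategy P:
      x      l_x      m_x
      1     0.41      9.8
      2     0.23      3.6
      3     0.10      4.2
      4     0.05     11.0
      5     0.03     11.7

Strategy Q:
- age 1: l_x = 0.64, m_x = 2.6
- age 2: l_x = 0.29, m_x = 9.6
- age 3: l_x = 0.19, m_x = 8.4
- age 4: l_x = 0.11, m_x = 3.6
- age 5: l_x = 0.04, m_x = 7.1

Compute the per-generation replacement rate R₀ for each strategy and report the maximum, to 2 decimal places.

6.72

Strategy P: R₀ = 0.41×9.8 + 0.23×3.6 + 0.10×4.2 + 0.05×11.0 + 0.03×11.7 = 6.1670
Strategy Q: R₀ = 0.64×2.6 + 0.29×9.6 + 0.19×8.4 + 0.11×3.6 + 0.04×7.1 = 6.7240
Highest R₀: strategy Q with 6.7240.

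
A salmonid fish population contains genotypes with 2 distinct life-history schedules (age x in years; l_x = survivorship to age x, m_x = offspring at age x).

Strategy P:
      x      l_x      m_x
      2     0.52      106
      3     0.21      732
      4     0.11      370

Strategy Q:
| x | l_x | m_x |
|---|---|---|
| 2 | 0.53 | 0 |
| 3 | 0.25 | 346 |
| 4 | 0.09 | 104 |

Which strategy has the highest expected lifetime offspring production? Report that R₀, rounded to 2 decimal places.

Strategy P: R₀ = 0.52×106 + 0.21×732 + 0.11×370 = 249.5400
Strategy Q: R₀ = 0.53×0 + 0.25×346 + 0.09×104 = 95.8600
Highest R₀: strategy P with 249.5400.

249.54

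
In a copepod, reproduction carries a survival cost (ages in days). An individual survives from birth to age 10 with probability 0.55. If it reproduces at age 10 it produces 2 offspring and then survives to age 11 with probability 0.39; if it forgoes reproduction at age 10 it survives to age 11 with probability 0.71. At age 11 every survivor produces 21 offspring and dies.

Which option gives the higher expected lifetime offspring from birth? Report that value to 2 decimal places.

breed at age 10: R₀ = 0.55 × (2 + 0.39 × 21) = 0.55 × 10.1900 = 5.6045
delay to age 11: R₀ = 0.55 × (0.71 × 21) = 0.55 × 14.9100 = 8.2005
Higher: delay to age 11 (8.2005).

8.20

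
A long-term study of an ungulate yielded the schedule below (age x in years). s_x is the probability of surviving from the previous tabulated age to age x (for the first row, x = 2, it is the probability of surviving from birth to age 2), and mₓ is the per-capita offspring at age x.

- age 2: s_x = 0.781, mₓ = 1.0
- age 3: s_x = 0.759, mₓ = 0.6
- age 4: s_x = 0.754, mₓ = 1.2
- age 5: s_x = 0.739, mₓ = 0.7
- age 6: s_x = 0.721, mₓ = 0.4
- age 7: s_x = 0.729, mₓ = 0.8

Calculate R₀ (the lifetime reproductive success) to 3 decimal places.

Survivorship from birth: l_x = s_2·s_3·…·s_x.
  l_2 = 0.78100
  l_3 = 0.59278
  l_4 = 0.44696
  l_5 = 0.33030
  l_6 = 0.23815
  l_7 = 0.17361
R₀ = Σ l_x mₓ:
  age 2: 0.78100 × 1.0 = 0.7810
  age 3: 0.59278 × 0.6 = 0.3557
  age 4: 0.44696 × 1.2 = 0.5364
  age 5: 0.33030 × 0.7 = 0.2312
  age 6: 0.23815 × 0.4 = 0.0953
  age 7: 0.17361 × 0.8 = 0.1389
R₀ = 0.7810 + 0.3557 + 0.5364 + 0.2312 + 0.0953 + 0.1389 = 2.1384

2.138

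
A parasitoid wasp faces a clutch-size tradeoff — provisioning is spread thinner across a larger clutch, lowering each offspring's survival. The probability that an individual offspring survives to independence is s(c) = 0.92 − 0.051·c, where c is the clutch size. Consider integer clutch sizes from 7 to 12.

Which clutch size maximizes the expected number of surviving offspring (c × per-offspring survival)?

9

Expected surviving offspring = c × s(c):
  c=7: 7 × 0.563 = 3.941
  c=8: 8 × 0.512 = 4.096
  c=9: 9 × 0.461 = 4.149
  c=10: 10 × 0.410 = 4.100
  c=11: 11 × 0.359 = 3.949
  c=12: 12 × 0.308 = 3.696
Maximum at c = 9 (4.149 surviving offspring).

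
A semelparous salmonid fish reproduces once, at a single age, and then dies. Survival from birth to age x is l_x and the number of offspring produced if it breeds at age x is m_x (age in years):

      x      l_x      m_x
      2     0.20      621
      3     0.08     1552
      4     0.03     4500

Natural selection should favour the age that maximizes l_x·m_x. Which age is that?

4

Expected offspring if breeding at age x = l_x × m_x:
  age 2: 0.20 × 621 = 124.200
  age 3: 0.08 × 1552 = 124.160
  age 4: 0.03 × 4500 = 135.000
Maximum at age 4 (135.000).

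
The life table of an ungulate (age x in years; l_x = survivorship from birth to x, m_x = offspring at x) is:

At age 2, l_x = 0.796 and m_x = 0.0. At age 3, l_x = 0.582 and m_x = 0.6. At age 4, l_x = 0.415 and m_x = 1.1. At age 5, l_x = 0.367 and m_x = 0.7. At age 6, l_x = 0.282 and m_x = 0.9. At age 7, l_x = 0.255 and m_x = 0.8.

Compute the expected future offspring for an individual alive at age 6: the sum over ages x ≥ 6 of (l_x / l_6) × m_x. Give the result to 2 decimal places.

l_6 = 0.282. Conditional survival from age 6 to x is l_x / l_6.
  x=6: (0.282/0.282) × 0.9 = 0.9000
  x=7: (0.255/0.282) × 0.8 = 0.7234
Sum = 0.9000 + 0.7234 = 1.6234

1.62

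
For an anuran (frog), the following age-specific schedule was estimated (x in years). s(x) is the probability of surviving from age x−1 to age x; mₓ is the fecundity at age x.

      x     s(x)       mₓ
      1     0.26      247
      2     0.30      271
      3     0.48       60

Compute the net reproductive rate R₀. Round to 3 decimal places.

87.604

Survivorship from birth: l_x = s_1·s_2·…·s_x.
  l_1 = 0.26000
  l_2 = 0.07800
  l_3 = 0.03744
R₀ = Σ l_x mₓ:
  age 1: 0.26000 × 247 = 64.2200
  age 2: 0.07800 × 271 = 21.1380
  age 3: 0.03744 × 60 = 2.2464
R₀ = 64.2200 + 21.1380 + 2.2464 = 87.6044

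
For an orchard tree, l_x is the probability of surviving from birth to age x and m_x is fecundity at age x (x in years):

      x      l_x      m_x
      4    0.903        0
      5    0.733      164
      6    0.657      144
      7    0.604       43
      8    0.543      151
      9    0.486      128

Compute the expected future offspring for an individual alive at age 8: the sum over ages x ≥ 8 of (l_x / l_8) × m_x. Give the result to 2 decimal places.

l_8 = 0.543. Conditional survival from age 8 to x is l_x / l_8.
  x=8: (0.543/0.543) × 151 = 151.0000
  x=9: (0.486/0.543) × 128 = 114.5635
Sum = 151.0000 + 114.5635 = 265.5635

265.56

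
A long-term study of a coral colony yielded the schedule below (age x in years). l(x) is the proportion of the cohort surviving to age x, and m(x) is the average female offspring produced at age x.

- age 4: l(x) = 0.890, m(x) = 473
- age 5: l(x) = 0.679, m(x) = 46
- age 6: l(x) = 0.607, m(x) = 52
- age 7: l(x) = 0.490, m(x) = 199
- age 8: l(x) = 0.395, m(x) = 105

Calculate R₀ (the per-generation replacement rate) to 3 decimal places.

622.753

R₀ = Σ l(x) m(x):
  age 4: 0.890 × 473 = 420.9700
  age 5: 0.679 × 46 = 31.2340
  age 6: 0.607 × 52 = 31.5640
  age 7: 0.490 × 199 = 97.5100
  age 8: 0.395 × 105 = 41.4750
R₀ = 420.9700 + 31.2340 + 31.5640 + 97.5100 + 41.4750 = 622.7530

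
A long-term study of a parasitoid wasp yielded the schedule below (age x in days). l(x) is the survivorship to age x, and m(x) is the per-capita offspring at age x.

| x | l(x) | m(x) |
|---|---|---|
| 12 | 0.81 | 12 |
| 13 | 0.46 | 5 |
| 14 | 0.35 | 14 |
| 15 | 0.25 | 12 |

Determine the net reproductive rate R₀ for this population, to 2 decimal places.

19.92

R₀ = Σ l(x) m(x):
  age 12: 0.81 × 12 = 9.7200
  age 13: 0.46 × 5 = 2.3000
  age 14: 0.35 × 14 = 4.9000
  age 15: 0.25 × 12 = 3.0000
R₀ = 9.7200 + 2.3000 + 4.9000 + 3.0000 = 19.9200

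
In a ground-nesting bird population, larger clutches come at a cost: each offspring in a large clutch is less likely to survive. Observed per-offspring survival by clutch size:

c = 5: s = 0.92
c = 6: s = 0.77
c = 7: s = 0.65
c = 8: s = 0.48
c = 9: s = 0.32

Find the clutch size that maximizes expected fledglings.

6

Expected fledglings = c × s(c):
  c=5: 5 × 0.92 = 4.600
  c=6: 6 × 0.77 = 4.620
  c=7: 7 × 0.65 = 4.550
  c=8: 8 × 0.48 = 3.840
  c=9: 9 × 0.32 = 2.880
Maximum at c = 6 (4.620 fledglings).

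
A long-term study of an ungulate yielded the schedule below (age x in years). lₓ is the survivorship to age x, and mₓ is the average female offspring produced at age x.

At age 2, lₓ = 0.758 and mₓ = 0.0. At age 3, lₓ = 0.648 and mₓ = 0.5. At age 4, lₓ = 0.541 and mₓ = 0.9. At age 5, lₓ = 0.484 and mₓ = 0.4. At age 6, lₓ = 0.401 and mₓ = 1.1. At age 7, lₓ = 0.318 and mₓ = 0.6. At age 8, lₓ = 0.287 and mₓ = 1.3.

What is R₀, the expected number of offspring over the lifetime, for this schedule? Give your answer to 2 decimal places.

2.01

R₀ = Σ lₓ mₓ:
  age 2: 0.758 × 0.0 = 0.0000
  age 3: 0.648 × 0.5 = 0.3240
  age 4: 0.541 × 0.9 = 0.4869
  age 5: 0.484 × 0.4 = 0.1936
  age 6: 0.401 × 1.1 = 0.4411
  age 7: 0.318 × 0.6 = 0.1908
  age 8: 0.287 × 1.3 = 0.3731
R₀ = 0.0000 + 0.3240 + 0.4869 + 0.1936 + 0.4411 + 0.1908 + 0.3731 = 2.0095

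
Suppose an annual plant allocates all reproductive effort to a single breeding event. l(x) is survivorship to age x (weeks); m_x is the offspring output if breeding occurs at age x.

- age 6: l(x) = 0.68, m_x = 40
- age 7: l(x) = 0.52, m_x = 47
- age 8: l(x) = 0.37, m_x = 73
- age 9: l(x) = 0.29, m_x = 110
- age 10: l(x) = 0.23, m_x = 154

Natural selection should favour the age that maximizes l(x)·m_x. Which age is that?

Expected offspring if breeding at age x = l(x) × m_x:
  age 6: 0.68 × 40 = 27.200
  age 7: 0.52 × 47 = 24.440
  age 8: 0.37 × 73 = 27.010
  age 9: 0.29 × 110 = 31.900
  age 10: 0.23 × 154 = 35.420
Maximum at age 10 (35.420).

10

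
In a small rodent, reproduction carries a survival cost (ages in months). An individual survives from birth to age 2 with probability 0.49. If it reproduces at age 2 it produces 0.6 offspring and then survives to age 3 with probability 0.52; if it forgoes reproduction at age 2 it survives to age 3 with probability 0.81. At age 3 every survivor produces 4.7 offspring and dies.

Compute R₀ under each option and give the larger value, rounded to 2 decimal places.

1.87

breed at age 2: R₀ = 0.49 × (0.6 + 0.52 × 4.7) = 0.49 × 3.0440 = 1.4916
delay to age 3: R₀ = 0.49 × (0.81 × 4.7) = 0.49 × 3.8070 = 1.8654
Higher: delay to age 3 (1.8654).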